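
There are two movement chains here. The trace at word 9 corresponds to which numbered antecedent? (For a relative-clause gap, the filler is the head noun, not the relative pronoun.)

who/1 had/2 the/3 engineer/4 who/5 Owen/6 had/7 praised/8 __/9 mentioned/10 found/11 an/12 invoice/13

4

The marked gap is inside the relative clause, the direct object of "praised".
Its filler is the head noun "engineer" (via "who"), at word 4.
(The other dependency links word 1 to a gap after word 10.)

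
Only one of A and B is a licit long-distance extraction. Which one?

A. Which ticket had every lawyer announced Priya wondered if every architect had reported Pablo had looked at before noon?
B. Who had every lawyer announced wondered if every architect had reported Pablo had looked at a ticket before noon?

In A, the wh-phrase is extracted from inside a wh-island (introduced by "if"), which blocks movement.
In B, the extraction path crosses only that-complement boundaries, which are transparent.
So B is grammatical.

B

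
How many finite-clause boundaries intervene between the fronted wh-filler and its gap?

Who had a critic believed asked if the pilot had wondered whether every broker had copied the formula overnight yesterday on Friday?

1

"who" is extracted from the subject of "asked".
Boundaries crossed, outermost first: [Ø] — 1 in total.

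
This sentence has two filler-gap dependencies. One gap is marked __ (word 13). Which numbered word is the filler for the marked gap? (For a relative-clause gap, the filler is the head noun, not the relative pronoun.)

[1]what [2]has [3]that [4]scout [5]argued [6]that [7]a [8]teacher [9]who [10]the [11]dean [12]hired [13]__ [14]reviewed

8

The marked gap is inside the relative clause, the direct object of "hired".
Its filler is the head noun "teacher" (via "who"), at word 8.
(The other dependency links word 1 to a gap after word 14.)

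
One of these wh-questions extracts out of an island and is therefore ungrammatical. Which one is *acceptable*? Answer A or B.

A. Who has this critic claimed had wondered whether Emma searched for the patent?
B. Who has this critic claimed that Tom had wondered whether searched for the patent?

In B, the wh-phrase is extracted from inside a wh-island (introduced by "whether"), which blocks movement.
In A, the extraction path crosses only that-complement boundaries, which are transparent.
So A is grammatical.

A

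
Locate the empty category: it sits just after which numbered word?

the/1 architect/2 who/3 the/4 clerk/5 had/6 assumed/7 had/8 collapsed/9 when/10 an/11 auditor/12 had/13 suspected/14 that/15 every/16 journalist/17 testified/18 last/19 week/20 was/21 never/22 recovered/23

The displaced element is "the architect" (word 2).
It is linked across 1 clause boundary (Ø).
It functions as the subject of "collapsed", so the gap sits immediately after word 7 ("assumed").
Base order: The clerk had assumed that the architect had collapsed when an auditor had suspected that every journalist testified last week.

7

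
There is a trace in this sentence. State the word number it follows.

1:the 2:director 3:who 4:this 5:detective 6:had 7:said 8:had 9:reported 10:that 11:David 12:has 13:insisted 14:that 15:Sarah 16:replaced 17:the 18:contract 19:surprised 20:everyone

The displaced element is "the director" (word 2).
It is linked across 1 clause boundary (Ø).
It functions as the subject of "reported", so the gap sits immediately after word 7 ("said").
Base order: This detective had said that the director had reported that David has insisted that Sarah replaced the contract.

7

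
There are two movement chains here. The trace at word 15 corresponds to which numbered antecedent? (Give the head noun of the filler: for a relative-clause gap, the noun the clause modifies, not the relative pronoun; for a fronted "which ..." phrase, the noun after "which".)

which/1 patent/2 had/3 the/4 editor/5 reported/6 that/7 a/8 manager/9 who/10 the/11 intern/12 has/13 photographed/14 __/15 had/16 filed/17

9

The marked gap is inside the relative clause, the direct object of "photographed".
Its filler is the head noun "manager" (via "who"), at word 9.
(The other dependency links word 2 to a gap after word 17.)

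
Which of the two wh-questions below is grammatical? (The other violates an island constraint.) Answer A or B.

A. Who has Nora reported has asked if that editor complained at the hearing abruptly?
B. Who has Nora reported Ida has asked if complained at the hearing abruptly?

In B, the wh-phrase is extracted from inside a wh-island (introduced by "if"), which blocks movement.
In A, the extraction path crosses only that-complement boundaries, which are transparent.
So A is grammatical.

A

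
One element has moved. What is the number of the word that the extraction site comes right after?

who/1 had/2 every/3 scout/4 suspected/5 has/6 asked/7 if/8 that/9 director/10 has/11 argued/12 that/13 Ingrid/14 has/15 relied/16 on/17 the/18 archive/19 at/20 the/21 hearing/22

5

The displaced element is "who" (word 1).
It is linked across 1 clause boundary (Ø).
It functions as the subject of "asked", so the gap sits immediately after word 5 ("suspected").
Base order: Every scout had suspected that who has asked if that director has argued that Ingrid has relied on the archive at the hearing.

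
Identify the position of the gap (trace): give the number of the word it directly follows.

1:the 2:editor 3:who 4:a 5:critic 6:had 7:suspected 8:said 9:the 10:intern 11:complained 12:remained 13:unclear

7

The displaced element is "the editor" (word 2).
It is linked across 1 clause boundary (Ø).
It functions as the subject of "said", so the gap sits immediately after word 7 ("suspected").
Base order: A critic had suspected that the editor said the intern complained.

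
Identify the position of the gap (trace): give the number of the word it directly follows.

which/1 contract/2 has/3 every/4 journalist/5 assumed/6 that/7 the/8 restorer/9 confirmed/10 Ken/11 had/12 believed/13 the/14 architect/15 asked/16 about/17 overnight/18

17

The displaced element is "which contract" (word 2).
It is linked across 3 clause boundaries (that → Ø → Ø).
It functions as the object of the preposition "about" of "asked", so the gap sits immediately after word 17 ("about").
Base order: Every journalist has assumed that the restorer confirmed Ken had believed the architect asked about which contract overnight.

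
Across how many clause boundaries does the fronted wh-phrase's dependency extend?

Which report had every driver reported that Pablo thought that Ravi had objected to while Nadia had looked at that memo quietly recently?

"which report" is extracted from the PP object of "objected".
Boundaries crossed, outermost first: [that], [that] — 2 in total.

2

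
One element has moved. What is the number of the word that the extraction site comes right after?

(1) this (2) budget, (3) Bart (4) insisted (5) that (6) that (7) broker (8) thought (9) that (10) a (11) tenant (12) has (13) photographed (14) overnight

13

The displaced element is "this budget" (word 2).
It is linked across 2 clause boundaries (that → that).
It functions as the direct object of "photographed", so the gap sits immediately after word 13 ("photographed").
Base order: Bart insisted that that broker thought that a tenant has photographed this budget overnight.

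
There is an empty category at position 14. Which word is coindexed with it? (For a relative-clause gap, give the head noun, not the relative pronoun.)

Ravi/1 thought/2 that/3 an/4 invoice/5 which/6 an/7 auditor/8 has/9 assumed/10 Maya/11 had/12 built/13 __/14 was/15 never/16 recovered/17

5

The gap at 14 is the object of "built", inside a relative clause.
The relative pronoun is "which" (word 6); it is bound by the head noun immediately before it.
Its filler is the head noun "invoice", at word 5.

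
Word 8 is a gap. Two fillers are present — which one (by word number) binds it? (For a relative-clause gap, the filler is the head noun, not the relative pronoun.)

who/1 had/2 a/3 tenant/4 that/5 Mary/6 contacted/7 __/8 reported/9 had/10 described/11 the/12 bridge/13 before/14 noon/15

The marked gap is inside the relative clause, the direct object of "contacted".
Its filler is the head noun "tenant" (via "that"), at word 4.
(The other dependency links word 1 to a gap after word 9.)

4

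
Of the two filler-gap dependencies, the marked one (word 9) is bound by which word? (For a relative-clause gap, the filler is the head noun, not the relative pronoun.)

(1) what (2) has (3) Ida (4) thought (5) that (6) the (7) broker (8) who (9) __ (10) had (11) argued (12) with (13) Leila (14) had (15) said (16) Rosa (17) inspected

The marked gap is inside the relative clause, the subject of "argued".
Its filler is the head noun "broker" (via "who"), at word 7.
(The other dependency links word 1 to a gap after word 17.)

7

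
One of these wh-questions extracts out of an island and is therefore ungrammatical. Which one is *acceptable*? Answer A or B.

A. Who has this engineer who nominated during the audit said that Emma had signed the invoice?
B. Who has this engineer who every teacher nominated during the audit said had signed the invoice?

B

In A, the wh-phrase is extracted from inside a complex-NP island (relative clause) (introduced by "who"), which blocks movement.
In B, the extraction path crosses only that-complement boundaries, which are transparent.
So B is grammatical.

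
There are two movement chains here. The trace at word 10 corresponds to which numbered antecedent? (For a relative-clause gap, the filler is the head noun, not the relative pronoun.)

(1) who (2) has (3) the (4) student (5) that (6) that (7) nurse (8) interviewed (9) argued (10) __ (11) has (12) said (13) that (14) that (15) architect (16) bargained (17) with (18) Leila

1

The marked gap is the subject of "said".
Its filler is the fronted wh-phrase "who", at word 1.
(The other dependency links word 4 to a gap after word 8.)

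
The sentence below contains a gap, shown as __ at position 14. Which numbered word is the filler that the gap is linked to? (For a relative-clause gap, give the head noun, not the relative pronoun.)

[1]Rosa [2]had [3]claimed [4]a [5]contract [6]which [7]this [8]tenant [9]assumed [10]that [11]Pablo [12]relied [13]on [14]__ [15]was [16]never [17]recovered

5

The gap at 14 is the prepositional object of "relied", inside a relative clause.
The relative pronoun is "which" (word 6); it is bound by the head noun immediately before it.
Its filler is the head noun "contract", at word 5.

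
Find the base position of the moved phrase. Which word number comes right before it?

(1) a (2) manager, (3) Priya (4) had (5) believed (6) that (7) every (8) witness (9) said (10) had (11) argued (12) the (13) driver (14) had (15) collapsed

9

The displaced element is "a manager" (word 2).
It is linked across 2 clause boundaries (that → Ø).
It functions as the subject of "argued", so the gap sits immediately after word 9 ("said").
Base order: Priya had believed that every witness said that a manager had argued the driver had collapsed.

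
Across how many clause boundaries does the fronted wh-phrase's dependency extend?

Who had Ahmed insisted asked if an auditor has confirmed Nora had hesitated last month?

1

"who" is extracted from the subject of "asked".
Boundaries crossed, outermost first: [Ø] — 1 in total.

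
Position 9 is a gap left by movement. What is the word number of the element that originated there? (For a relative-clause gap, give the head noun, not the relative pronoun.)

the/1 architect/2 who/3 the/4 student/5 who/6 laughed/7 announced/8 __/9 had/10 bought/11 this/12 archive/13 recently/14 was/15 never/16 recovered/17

2

The gap at 9 is the subject of "bought", inside a relative clause.
The relative pronoun is "who" (word 3); it is bound by the head noun immediately before it.
Its filler is the head noun "architect", at word 2.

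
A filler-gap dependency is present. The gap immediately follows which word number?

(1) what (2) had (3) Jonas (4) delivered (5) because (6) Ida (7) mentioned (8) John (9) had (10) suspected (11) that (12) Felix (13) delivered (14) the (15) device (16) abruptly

4

The displaced element is "what" (word 1).
It functions as the direct object of "delivered", so the gap sits immediately after word 4 ("delivered").
Base order: Jonas had delivered what because Ida mentioned John had suspected that Felix delivered the device abruptly.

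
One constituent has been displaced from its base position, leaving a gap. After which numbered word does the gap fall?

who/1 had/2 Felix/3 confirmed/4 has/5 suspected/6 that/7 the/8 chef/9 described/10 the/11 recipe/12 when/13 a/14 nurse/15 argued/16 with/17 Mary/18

The displaced element is "who" (word 1).
It is linked across 1 clause boundary (Ø).
It functions as the subject of "suspected", so the gap sits immediately after word 4 ("confirmed").
Base order: Felix had confirmed that who has suspected that the chef described the recipe when a nurse argued with Mary.

4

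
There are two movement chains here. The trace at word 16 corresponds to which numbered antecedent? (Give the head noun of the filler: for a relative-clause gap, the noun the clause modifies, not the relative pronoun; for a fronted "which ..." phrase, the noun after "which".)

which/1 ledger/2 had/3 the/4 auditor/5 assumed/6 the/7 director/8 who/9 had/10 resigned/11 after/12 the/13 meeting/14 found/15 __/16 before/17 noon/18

2

The marked gap is the direct object of "found".
Its filler is the fronted wh-phrase "which ledger", at word 2.
(The other dependency links word 8 to a gap after word 9.)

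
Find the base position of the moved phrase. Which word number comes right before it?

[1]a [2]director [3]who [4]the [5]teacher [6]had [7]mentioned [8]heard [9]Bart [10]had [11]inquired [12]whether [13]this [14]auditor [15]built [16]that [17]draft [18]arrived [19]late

The displaced element is "a director" (word 2).
It is linked across 1 clause boundary (Ø).
It functions as the subject of "heard", so the gap sits immediately after word 7 ("mentioned").
Base order: The teacher had mentioned a director heard Bart had inquired whether this auditor built that draft.

7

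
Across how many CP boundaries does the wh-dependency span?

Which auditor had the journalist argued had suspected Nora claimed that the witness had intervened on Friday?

1

"which auditor" is extracted from the subject of "suspected".
Boundaries crossed, outermost first: [Ø] — 1 in total.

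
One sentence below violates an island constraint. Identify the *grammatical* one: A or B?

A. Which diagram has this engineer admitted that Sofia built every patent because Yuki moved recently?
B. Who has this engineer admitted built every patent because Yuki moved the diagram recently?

In A, the wh-phrase is extracted from inside an adjunct island (introduced by "because"), which blocks movement.
In B, the extraction path crosses only that-complement boundaries, which are transparent.
So B is grammatical.

B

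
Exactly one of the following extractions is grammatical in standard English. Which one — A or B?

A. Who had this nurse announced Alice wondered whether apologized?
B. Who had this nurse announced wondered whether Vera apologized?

B

In A, the wh-phrase is extracted from inside a wh-island (introduced by "whether"), which blocks movement.
In B, the extraction path crosses only that-complement boundaries, which are transparent.
So B is grammatical.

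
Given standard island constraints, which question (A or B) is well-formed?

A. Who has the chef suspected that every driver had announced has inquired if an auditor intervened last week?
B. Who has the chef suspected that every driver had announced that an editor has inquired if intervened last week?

A

In B, the wh-phrase is extracted from inside a wh-island (introduced by "if"), which blocks movement.
In A, the extraction path crosses only that-complement boundaries, which are transparent.
So A is grammatical.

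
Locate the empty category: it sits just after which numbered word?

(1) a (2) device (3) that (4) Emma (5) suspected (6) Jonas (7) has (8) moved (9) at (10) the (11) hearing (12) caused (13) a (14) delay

8

The displaced element is "a device" (word 2).
It is linked across 1 clause boundary (Ø).
It functions as the direct object of "moved", so the gap sits immediately after word 8 ("moved").
Base order: Emma suspected Jonas has moved a device at the hearing.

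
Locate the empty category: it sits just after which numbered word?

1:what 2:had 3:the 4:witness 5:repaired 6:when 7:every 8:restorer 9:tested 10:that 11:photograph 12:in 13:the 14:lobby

The displaced element is "what" (word 1).
It functions as the direct object of "repaired", so the gap sits immediately after word 5 ("repaired").
Base order: The witness had repaired what when every restorer tested that photograph in the lobby.

5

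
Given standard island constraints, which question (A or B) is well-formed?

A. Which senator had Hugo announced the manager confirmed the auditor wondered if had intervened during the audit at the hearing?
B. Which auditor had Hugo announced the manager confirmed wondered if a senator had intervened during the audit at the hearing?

In A, the wh-phrase is extracted from inside a wh-island (introduced by "if"), which blocks movement.
In B, the extraction path crosses only that-complement boundaries, which are transparent.
So B is grammatical.

B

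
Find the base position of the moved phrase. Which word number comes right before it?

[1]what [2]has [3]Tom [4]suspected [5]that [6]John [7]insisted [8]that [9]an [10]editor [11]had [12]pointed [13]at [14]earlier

13

The displaced element is "what" (word 1).
It is linked across 2 clause boundaries (that → that).
It functions as the object of the preposition "at" of "pointed", so the gap sits immediately after word 13 ("at").
Base order: Tom has suspected that John insisted that an editor had pointed at what earlier.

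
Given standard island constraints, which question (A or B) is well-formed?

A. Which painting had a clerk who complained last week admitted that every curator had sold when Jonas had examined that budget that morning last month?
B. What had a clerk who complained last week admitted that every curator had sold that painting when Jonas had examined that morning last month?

A

In B, the wh-phrase is extracted from inside an adjunct island (introduced by "when"), which blocks movement.
In A, the extraction path crosses only that-complement boundaries, which are transparent.
So A is grammatical.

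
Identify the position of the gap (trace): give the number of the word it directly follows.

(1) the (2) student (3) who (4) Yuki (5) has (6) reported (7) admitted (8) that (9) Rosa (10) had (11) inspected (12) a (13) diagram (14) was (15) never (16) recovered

6

The displaced element is "the student" (word 2).
It is linked across 1 clause boundary (Ø).
It functions as the subject of "admitted", so the gap sits immediately after word 6 ("reported").
Base order: Yuki has reported that the student admitted that Rosa had inspected a diagram.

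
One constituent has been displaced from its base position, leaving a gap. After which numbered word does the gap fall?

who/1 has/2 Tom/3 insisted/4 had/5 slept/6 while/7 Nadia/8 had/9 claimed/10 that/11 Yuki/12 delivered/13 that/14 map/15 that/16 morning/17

4

The displaced element is "who" (word 1).
It is linked across 1 clause boundary (Ø).
It functions as the subject of "slept", so the gap sits immediately after word 4 ("insisted").
Base order: Tom has insisted that who had slept while Nadia had claimed that Yuki delivered that map that morning.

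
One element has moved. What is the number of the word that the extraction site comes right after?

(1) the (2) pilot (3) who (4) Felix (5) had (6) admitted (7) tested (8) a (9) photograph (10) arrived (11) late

The displaced element is "the pilot" (word 2).
It is linked across 1 clause boundary (Ø).
It functions as the subject of "tested", so the gap sits immediately after word 6 ("admitted").
Base order: Felix had admitted that the pilot tested a photograph.

6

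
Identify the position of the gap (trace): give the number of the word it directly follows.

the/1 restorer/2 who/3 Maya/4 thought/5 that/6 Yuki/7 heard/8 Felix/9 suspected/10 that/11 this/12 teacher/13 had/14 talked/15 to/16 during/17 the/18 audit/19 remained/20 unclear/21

16

The displaced element is "the restorer" (word 2).
It is linked across 3 clause boundaries (that → Ø → that).
It functions as the object of the preposition "to" of "talked", so the gap sits immediately after word 16 ("to").
Base order: Maya thought that Yuki heard Felix suspected that this teacher had talked to the restorer during the audit.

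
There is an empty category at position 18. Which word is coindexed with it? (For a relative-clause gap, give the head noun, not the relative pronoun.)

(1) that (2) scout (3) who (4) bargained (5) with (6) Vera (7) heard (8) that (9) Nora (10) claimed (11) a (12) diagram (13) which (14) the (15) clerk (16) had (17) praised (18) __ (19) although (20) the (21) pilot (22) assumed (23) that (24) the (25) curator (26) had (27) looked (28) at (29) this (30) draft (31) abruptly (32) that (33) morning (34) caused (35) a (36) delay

12

The gap at 18 is the object of "praised", inside a relative clause.
The relative pronoun is "which" (word 13); it is bound by the head noun immediately before it.
Its filler is the head noun "diagram", at word 12.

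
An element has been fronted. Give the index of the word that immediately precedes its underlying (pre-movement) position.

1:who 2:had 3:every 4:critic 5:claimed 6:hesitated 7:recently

5

The displaced element is "who" (word 1).
It is linked across 1 clause boundary (Ø).
It functions as the subject of "hesitated", so the gap sits immediately after word 5 ("claimed").
Base order: Every critic had claimed that who hesitated recently.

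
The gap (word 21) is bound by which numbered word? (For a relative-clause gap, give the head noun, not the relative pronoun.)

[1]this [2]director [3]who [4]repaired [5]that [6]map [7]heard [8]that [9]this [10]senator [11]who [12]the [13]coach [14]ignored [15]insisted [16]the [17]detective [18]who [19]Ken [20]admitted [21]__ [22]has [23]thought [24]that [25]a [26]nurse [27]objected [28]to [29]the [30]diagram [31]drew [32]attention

17

The gap at 21 is the subject of "thought", inside a relative clause.
The relative pronoun is "who" (word 18); it is bound by the head noun immediately before it.
Its filler is the head noun "detective", at word 17.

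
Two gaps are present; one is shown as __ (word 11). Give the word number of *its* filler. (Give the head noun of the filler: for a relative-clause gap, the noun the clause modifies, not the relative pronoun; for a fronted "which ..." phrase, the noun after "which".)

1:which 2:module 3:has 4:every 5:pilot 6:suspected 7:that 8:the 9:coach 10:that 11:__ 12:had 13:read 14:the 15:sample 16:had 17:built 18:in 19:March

9

The marked gap is inside the relative clause, the subject of "read".
Its filler is the head noun "coach" (via "that"), at word 9.
(The other dependency links word 2 to a gap after word 17.)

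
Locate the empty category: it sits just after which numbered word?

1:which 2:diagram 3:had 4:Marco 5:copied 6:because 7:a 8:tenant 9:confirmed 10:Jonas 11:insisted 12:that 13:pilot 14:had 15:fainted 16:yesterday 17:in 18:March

5

The displaced element is "which diagram" (word 2).
It functions as the direct object of "copied", so the gap sits immediately after word 5 ("copied").
Base order: Marco had copied which diagram because a tenant confirmed Jonas insisted that pilot had fainted yesterday in March.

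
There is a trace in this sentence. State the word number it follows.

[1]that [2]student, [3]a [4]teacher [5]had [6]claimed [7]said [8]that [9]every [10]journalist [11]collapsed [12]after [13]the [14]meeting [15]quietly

6

The displaced element is "that student" (word 2).
It is linked across 1 clause boundary (Ø).
It functions as the subject of "said", so the gap sits immediately after word 6 ("claimed").
Base order: A teacher had claimed that student said that every journalist collapsed after the meeting quietly.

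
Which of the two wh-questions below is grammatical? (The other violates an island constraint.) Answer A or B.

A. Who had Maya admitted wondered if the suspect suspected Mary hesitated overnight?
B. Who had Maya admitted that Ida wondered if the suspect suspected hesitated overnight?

A

In B, the wh-phrase is extracted from inside a wh-island (introduced by "if"), which blocks movement.
In A, the extraction path crosses only that-complement boundaries, which are transparent.
So A is grammatical.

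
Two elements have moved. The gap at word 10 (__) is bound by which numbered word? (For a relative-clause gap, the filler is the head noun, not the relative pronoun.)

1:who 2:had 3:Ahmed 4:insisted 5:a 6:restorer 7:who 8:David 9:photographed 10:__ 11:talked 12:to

6

The marked gap is inside the relative clause, the direct object of "photographed".
Its filler is the head noun "restorer" (via "who"), at word 6.
(The other dependency links word 1 to a gap after word 12.)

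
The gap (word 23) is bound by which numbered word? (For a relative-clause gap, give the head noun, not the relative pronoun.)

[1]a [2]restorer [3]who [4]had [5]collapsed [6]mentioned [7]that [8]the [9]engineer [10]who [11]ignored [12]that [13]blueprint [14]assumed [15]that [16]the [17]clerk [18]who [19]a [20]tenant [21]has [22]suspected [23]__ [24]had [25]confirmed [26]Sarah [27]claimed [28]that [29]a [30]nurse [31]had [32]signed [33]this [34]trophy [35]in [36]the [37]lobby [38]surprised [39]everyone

The gap at 23 is the subject of "confirmed", inside a relative clause.
The relative pronoun is "who" (word 18); it is bound by the head noun immediately before it.
Its filler is the head noun "clerk", at word 17.

17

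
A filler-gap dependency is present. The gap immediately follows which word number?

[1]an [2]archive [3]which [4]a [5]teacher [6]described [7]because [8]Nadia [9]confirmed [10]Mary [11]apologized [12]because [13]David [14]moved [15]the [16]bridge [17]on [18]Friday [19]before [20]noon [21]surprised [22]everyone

6

The displaced element is "an archive" (word 2).
It functions as the direct object of "described", so the gap sits immediately after word 6 ("described").
Base order: A teacher described an archive because Nadia confirmed Mary apologized because David moved the bridge on Friday before noon.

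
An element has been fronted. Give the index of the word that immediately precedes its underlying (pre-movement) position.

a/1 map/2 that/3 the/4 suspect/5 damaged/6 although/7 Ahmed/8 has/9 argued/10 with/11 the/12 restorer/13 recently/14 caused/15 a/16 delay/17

6

The displaced element is "a map" (word 2).
It functions as the direct object of "damaged", so the gap sits immediately after word 6 ("damaged").
Base order: The suspect damaged a map although Ahmed has argued with the restorer recently.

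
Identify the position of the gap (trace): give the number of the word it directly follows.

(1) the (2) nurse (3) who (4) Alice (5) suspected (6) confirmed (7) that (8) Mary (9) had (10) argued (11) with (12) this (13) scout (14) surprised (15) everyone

The displaced element is "the nurse" (word 2).
It is linked across 1 clause boundary (Ø).
It functions as the subject of "confirmed", so the gap sits immediately after word 5 ("suspected").
Base order: Alice suspected that the nurse confirmed that Mary had argued with this scout.

5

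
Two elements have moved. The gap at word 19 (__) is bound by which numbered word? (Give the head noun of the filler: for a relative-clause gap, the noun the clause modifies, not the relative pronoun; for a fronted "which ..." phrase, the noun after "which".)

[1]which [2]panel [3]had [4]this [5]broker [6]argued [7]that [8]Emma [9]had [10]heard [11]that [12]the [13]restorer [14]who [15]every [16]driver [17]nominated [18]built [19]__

2

The marked gap is the direct object of "built".
Its filler is the fronted wh-phrase "which panel", at word 2.
(The other dependency links word 13 to a gap after word 17.)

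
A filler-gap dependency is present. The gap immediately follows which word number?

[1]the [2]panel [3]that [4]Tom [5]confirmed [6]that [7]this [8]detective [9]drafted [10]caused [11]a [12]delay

The displaced element is "the panel" (word 2).
It is linked across 1 clause boundary (that).
It functions as the direct object of "drafted", so the gap sits immediately after word 9 ("drafted").
Base order: Tom confirmed that this detective drafted the panel.

9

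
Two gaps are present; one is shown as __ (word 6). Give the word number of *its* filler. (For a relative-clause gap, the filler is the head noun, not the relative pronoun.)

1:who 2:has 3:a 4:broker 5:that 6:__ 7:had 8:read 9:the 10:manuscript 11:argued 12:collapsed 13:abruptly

The marked gap is inside the relative clause, the subject of "read".
Its filler is the head noun "broker" (via "that"), at word 4.
(The other dependency links word 1 to a gap after word 11.)

4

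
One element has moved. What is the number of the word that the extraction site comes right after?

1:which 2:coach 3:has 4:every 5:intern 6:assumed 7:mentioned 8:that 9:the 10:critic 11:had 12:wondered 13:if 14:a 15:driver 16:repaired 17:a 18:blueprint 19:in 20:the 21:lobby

The displaced element is "which coach" (word 2).
It is linked across 1 clause boundary (Ø).
It functions as the subject of "mentioned", so the gap sits immediately after word 6 ("assumed").
Base order: Every intern has assumed that which coach mentioned that the critic had wondered if a driver repaired a blueprint in the lobby.

6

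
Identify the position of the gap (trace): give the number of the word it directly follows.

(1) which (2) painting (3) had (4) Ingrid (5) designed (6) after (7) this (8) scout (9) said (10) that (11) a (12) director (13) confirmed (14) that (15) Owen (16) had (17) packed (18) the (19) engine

5

The displaced element is "which painting" (word 2).
It functions as the direct object of "designed", so the gap sits immediately after word 5 ("designed").
Base order: Ingrid had designed which painting after this scout said that a director confirmed that Owen had packed the engine.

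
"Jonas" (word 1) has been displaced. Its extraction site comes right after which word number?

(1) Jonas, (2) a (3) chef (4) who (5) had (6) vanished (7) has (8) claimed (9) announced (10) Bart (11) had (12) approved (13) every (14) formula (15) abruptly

8

The displaced element is "Jonas" (word 1).
It is linked across 1 clause boundary (Ø).
It functions as the subject of "announced", so the gap sits immediately after word 8 ("claimed").
Base order: A chef who had vanished has claimed Jonas announced Bart had approved every formula abruptly.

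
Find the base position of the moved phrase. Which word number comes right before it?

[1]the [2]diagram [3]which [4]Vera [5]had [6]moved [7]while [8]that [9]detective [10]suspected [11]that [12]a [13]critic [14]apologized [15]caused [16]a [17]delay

6

The displaced element is "the diagram" (word 2).
It functions as the direct object of "moved", so the gap sits immediately after word 6 ("moved").
Base order: Vera had moved the diagram while that detective suspected that a critic apologized.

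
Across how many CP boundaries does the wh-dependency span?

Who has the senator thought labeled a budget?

1

"who" is extracted from the subject of "labeled".
Boundaries crossed, outermost first: [Ø] — 1 in total.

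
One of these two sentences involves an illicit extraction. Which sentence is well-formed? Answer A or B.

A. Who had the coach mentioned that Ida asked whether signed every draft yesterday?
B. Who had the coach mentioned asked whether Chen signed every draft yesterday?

In A, the wh-phrase is extracted from inside a wh-island (introduced by "whether"), which blocks movement.
In B, the extraction path crosses only that-complement boundaries, which are transparent.
So B is grammatical.

B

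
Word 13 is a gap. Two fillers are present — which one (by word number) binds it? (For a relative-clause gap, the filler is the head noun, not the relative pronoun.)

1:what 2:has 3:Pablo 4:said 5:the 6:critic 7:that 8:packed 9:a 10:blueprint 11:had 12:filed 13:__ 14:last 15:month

1

The marked gap is the direct object of "filed".
Its filler is the fronted wh-phrase "what", at word 1.
(The other dependency links word 6 to a gap after word 7.)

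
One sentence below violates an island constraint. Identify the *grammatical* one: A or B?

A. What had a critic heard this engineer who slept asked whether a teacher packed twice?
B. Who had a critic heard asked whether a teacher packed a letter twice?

In A, the wh-phrase is extracted from inside a wh-island (introduced by "whether"), which blocks movement.
In B, the extraction path crosses only that-complement boundaries, which are transparent.
So B is grammatical.

B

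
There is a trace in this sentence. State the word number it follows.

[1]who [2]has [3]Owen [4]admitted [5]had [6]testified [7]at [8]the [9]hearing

The displaced element is "who" (word 1).
It is linked across 1 clause boundary (Ø).
It functions as the subject of "testified", so the gap sits immediately after word 4 ("admitted").
Base order: Owen has admitted who had testified at the hearing.

4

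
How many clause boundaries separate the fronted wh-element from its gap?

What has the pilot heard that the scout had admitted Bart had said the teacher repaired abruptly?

3

"what" is extracted from the object of "repaired".
Boundaries crossed, outermost first: [that], [Ø], [Ø] — 3 in total.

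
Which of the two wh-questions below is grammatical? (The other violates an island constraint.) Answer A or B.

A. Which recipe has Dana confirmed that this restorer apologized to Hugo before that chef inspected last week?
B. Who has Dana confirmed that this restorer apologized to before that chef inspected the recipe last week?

In A, the wh-phrase is extracted from inside an adjunct island (introduced by "before"), which blocks movement.
In B, the extraction path crosses only that-complement boundaries, which are transparent.
So B is grammatical.

B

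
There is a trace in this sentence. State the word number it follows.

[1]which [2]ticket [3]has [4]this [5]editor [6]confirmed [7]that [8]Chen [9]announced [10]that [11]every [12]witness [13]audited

The displaced element is "which ticket" (word 2).
It is linked across 2 clause boundaries (that → that).
It functions as the direct object of "audited", so the gap sits immediately after word 13 ("audited").
Base order: This editor has confirmed that Chen announced that every witness audited which ticket.

13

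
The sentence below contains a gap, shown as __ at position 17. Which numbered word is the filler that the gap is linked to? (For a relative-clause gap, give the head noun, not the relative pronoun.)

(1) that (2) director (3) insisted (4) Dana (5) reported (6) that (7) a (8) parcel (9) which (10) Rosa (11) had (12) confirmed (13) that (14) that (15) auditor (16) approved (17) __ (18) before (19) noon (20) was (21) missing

The gap at 17 is the object of "approved", inside a relative clause.
The relative pronoun is "which" (word 9); it is bound by the head noun immediately before it.
Its filler is the head noun "parcel", at word 8.

8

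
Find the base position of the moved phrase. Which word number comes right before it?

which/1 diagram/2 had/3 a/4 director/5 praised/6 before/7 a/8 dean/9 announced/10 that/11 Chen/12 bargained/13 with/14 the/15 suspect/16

6

The displaced element is "which diagram" (word 2).
It functions as the direct object of "praised", so the gap sits immediately after word 6 ("praised").
Base order: A director had praised which diagram before a dean announced that Chen bargained with the suspect.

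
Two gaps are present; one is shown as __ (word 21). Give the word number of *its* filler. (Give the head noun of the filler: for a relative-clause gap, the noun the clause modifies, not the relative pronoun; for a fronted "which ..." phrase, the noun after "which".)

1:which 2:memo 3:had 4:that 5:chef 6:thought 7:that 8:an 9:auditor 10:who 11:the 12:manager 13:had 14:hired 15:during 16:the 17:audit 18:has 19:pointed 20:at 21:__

The marked gap is the object of the preposition "at" of "pointed".
Its filler is the fronted wh-phrase "which memo", at word 2.
(The other dependency links word 9 to a gap after word 14.)

2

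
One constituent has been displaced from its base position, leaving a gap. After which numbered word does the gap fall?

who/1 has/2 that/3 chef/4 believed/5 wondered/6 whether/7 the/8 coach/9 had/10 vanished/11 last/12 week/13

5

The displaced element is "who" (word 1).
It is linked across 1 clause boundary (Ø).
It functions as the subject of "wondered", so the gap sits immediately after word 5 ("believed").
Base order: That chef has believed who wondered whether the coach had vanished last week.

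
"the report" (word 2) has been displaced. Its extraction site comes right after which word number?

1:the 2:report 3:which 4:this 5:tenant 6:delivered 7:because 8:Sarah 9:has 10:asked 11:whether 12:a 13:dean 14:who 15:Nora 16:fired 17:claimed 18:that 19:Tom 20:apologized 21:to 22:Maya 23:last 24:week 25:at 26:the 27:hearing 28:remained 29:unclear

6

The displaced element is "the report" (word 2).
It functions as the direct object of "delivered", so the gap sits immediately after word 6 ("delivered").
Base order: This tenant delivered the report because Sarah has asked whether a dean who Nora fired claimed that Tom apologized to Maya last week at the hearing.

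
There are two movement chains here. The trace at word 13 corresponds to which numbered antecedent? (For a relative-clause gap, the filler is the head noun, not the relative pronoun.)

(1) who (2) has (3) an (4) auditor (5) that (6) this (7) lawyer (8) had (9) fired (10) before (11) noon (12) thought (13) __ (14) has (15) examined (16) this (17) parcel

1

The marked gap is the subject of "examined".
Its filler is the fronted wh-phrase "who", at word 1.
(The other dependency links word 4 to a gap after word 9.)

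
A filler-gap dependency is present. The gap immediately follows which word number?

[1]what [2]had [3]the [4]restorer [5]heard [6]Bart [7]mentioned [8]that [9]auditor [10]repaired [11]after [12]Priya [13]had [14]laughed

The displaced element is "what" (word 1).
It is linked across 2 clause boundaries (Ø → Ø).
It functions as the direct object of "repaired", so the gap sits immediately after word 10 ("repaired").
Base order: The restorer had heard Bart mentioned that auditor repaired what after Priya had laughed.

10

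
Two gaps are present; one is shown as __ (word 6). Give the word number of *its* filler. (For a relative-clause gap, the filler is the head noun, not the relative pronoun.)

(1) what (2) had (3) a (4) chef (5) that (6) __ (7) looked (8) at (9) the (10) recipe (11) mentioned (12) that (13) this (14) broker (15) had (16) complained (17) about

The marked gap is inside the relative clause, the subject of "looked".
Its filler is the head noun "chef" (via "that"), at word 4.
(The other dependency links word 1 to a gap after word 17.)

4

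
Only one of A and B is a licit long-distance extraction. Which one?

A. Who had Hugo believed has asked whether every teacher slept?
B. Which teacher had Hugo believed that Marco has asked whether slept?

In B, the wh-phrase is extracted from inside a wh-island (introduced by "whether"), which blocks movement.
In A, the extraction path crosses only that-complement boundaries, which are transparent.
So A is grammatical.

A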